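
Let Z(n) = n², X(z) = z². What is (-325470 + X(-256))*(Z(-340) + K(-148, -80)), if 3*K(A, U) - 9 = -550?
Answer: -90004486906/3 ≈ -3.0001e+10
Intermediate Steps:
K(A, U) = -541/3 (K(A, U) = 3 + (⅓)*(-550) = 3 - 550/3 = -541/3)
(-325470 + X(-256))*(Z(-340) + K(-148, -80)) = (-325470 + (-256)²)*((-340)² - 541/3) = (-325470 + 65536)*(115600 - 541/3) = -259934*346259/3 = -90004486906/3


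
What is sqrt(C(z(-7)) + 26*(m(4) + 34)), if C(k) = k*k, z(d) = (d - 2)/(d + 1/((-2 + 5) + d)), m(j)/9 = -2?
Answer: 4*sqrt(21947)/29 ≈ 20.434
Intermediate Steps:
m(j) = -18 (m(j) = 9*(-2) = -18)
z(d) = (-2 + d)/(d + 1/(3 + d))
C(k) = k**2
sqrt(C(z(-7)) + 26*(m(4) + 34)) = sqrt(((-6 - 7 + (-7)**2)/(1 + (-7)**2 + 3*(-7)))**2 + 26*(-18 + 34)) = sqrt(((-6 - 7 + 49)/(1 + 49 - 21))**2 + 26*16) = sqrt((36/29)**2 + 416) = sqrt(1296/841 + 416) = sqrt(351152/841) = 4*sqrt(21947)/29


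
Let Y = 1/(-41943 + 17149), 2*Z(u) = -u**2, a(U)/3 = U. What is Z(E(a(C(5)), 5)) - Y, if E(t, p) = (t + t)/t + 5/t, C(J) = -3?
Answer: -1047506/1004157 ≈ -1.0432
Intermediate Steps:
a(U) = 3*U
E(t, p) = 2 + 5/t (E(t, p) = (2*t)/t + 5/t = 2 + 5/t)
Z(u) = -u**2/2 (Z(u) = (-u**2)/2 = -u**2/2)
Y = -1/24794 (Y = 1/(-24794) = -1/24794 ≈ -4.0332e-5)
Z(E(a(C(5)), 5)) - Y = -(2 + 5/((3*(-3))))**2/2 - 1*(-1/24794) = -(2 + 5/(-9))**2/2 + 1/24794 = -(2 + 5*(-1/9))**2/2 + 1/24794 = -(2 - 5/9)**2/2 + 1/24794 = -(13/9)**2/2 + 1/24794 = -1/2*169/81 + 1/24794 = -169/162 + 1/24794 = -1047506/1004157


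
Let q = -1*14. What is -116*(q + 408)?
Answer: -45704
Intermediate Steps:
q = -14
-116*(q + 408) = -116*(-14 + 408) = -116*394 = -45704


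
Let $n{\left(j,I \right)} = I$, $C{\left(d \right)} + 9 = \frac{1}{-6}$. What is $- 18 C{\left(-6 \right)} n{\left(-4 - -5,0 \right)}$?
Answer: $0$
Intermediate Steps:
$C{\left(d \right)} = - \frac{55}{6}$ ($C{\left(d \right)} = -9 + \frac{1}{-6} = -9 - \frac{1}{6} = - \frac{55}{6}$)
$- 18 C{\left(-6 \right)} n{\left(-4 - -5,0 \right)} = \left(-18\right) \left(- \frac{55}{6}\right) 0 = 165 \cdot 0 = 0$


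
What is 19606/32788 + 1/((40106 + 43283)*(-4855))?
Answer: 3968779775391/6637169836430 ≈ 0.59796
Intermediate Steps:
19606/32788 + 1/((40106 + 43283)*(-4855)) = 19606*(1/32788) - 1/4855/83389 = 9803/16394 + (1/83389)*(-1/4855) = 9803/16394 - 1/404853595 = 3968779775391/6637169836430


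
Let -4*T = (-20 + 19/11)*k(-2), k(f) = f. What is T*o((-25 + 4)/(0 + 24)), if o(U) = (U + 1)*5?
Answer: -1005/176 ≈ -5.7102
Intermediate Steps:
T = -201/22 (T = -(-20 + 19/11)*(-2)/4 = -(-201)*(-2)/44 = -¼*402/11 = -201/22 ≈ -9.1364)
o(U) = 5 + 5*U (o(U) = (1 + U)*5 = 5 + 5*U)
T*o((-25 + 4)/(0 + 24)) = -201*(5 + 5*((-25 + 4)/(0 + 24)))/22 = -201*(5 + 5*(-21/24))/22 = -201*(5 + 5*(-21*1/24))/22 = -201*(5 + 5*(-7/8))/22 = -201*(5 - 35/8)/22 = -201/22*5/8 = -1005/176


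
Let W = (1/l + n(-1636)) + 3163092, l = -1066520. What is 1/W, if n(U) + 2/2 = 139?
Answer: 1066520/3373648059599 ≈ 3.1613e-7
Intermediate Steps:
n(U) = 138 (n(U) = -1 + 139 = 138)
W = 3373648059599/1066520 (W = (1/(-1066520) + 138) + 3163092 = (-1/1066520 + 138) + 3163092 = 147179759/1066520 + 3163092 = 3373648059599/1066520 ≈ 3.1632e+6)
1/W = 1/(3373648059599/1066520) = 1066520/3373648059599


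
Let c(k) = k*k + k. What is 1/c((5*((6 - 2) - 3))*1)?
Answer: 1/30 ≈ 0.033333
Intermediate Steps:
c(k) = k + k² (c(k) = k² + k = k + k²)
1/c((5*((6 - 2) - 3))*1) = 1/(((5*((6 - 2) - 3))*1)*(1 + (5*((6 - 2) - 3))*1)) = 1/(((5*(4 - 3))*1)*(1 + (5*(4 - 3))*1)) = 1/(((5*1)*1)*(1 + (5*1)*1)) = 1/((5*1)*(1 + 5*1)) = 1/(5*(1 + 5)) = 1/(5*6) = 1/30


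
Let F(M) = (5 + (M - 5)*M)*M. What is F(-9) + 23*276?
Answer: 5169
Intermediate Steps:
F(M) = M*(5 + M*(-5 + M)) (F(M) = (5 + (-5 + M)*M)*M = (5 + M*(-5 + M))*M = M*(5 + M*(-5 + M)))
F(-9) + 23*276 = -9*(5 + (-9)² - 5*(-9)) + 23*276 = -9*(5 + 81 + 45) + 6348 = -9*131 + 6348 = -1179 + 6348 = 5169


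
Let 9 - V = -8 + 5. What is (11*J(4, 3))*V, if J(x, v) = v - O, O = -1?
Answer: 528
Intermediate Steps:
V = 12 (V = 9 - (-8 + 5) = 9 - 1*(-3) = 9 + 3 = 12)
J(x, v) = 1 + v (J(x, v) = v - 1*(-1) = v + 1 = 1 + v)
(11*J(4, 3))*V = (11*(1 + 3))*12 = (11*4)*12 = 44*12 = 528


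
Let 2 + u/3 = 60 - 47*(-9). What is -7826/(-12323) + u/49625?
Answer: 406147339/611528875 ≈ 0.66415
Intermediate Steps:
u = 1443 (u = -6 + 3*(60 - 47*(-9)) = -6 + 3*(60 + 423) = -6 + 3*483 = -6 + 1449 = 1443)
-7826/(-12323) + u/49625 = -7826/(-12323) + 1443/49625 = -7826*(-1/12323) + 1443*(1/49625) = 7826/12323 + 1443/49625 = 406147339/611528875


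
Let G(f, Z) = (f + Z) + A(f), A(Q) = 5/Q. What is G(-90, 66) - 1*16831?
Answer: -303391/18 ≈ -16855.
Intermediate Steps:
G(f, Z) = Z + f + 5/f (G(f, Z) = (f + Z) + 5/f = (Z + f) + 5/f = Z + f + 5/f)
G(-90, 66) - 1*16831 = (66 - 90 + 5/(-90)) - 1*16831 = (66 - 90 + 5*(-1/90)) - 16831 = (66 - 90 - 1/18) - 16831 = -433/18 - 16831 = -303391/18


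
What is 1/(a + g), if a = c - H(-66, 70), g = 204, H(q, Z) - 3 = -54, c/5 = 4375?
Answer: 1/22130 ≈ 4.5188e-5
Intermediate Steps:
c = 21875 (c = 5*4375 = 21875)
H(q, Z) = -51 (H(q, Z) = 3 - 54 = -51)
a = 21926 (a = 21875 - 1*(-51) = 21875 + 51 = 21926)
1/(a + g) = 1/(21926 + 204) = 1/22130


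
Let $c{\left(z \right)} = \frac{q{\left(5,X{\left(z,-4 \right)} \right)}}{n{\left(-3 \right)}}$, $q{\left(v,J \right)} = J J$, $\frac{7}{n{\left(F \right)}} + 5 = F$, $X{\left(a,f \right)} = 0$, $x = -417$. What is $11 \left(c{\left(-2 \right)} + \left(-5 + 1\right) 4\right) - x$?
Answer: $241$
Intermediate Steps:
$n{\left(F \right)} = \frac{7}{-5 + F}$
$q{\left(v,J \right)} = J^{2}$
$c{\left(z \right)} = 0$ ($c{\left(z \right)} = \frac{0^{2}}{7 \frac{1}{-5 - 3}} = \frac{0}{7 \frac{1}{-8}} = \frac{0}{7 \left(- \frac{1}{8}\right)} = \frac{0}{- \frac{7}{8}} = 0 \left(- \frac{8}{7}\right) = 0$)
$11 \left(c{\left(-2 \right)} + \left(-5 + 1\right) 4\right) - x = 11 \left(0 + \left(-5 + 1\right) 4\right) - -417 = 11 \left(0 - 16\right) + 417 = 11 \left(-16\right) + 417 = -176 + 417 = 241$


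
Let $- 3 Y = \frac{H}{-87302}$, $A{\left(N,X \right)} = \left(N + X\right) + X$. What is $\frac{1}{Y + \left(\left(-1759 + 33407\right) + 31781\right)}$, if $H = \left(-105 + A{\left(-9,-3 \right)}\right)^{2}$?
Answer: $\frac{43651}{2768741679} \approx 1.5766 \cdot 10^{-5}$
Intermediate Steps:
$A{\left(N,X \right)} = N + 2 X$
$H = 14400$ ($H = \left(-105 + \left(-9 + 2 \left(-3\right)\right)\right)^{2} = \left(-105 - 15\right)^{2} = \left(-120\right)^{2} = 14400$)
$Y = \frac{2400}{43651}$ ($Y = - \frac{14400 \frac{1}{-87302}}{3} = - \frac{14400 \left(- \frac{1}{87302}\right)}{3} = \left(- \frac{1}{3}\right) \left(- \frac{7200}{43651}\right) = \frac{2400}{43651} \approx 0.054982$)
$\frac{1}{Y + \left(\left(-1759 + 33407\right) + 31781\right)} = \frac{1}{\frac{2400}{43651} + \left(\left(-1759 + 33407\right) + 31781\right)} = \frac{1}{\frac{2400}{43651} + \left(31648 + 31781\right)} = \frac{1}{\frac{2400}{43651} + 63429} = \frac{1}{\frac{2768741679}{43651}} = \frac{43651}{2768741679}$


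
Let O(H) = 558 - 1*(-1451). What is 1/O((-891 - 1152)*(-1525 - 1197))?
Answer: 1/2009 ≈ 0.00049776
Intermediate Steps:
O(H) = 2009 (O(H) = 558 + 1451 = 2009)
1/O((-891 - 1152)*(-1525 - 1197)) = 1/2009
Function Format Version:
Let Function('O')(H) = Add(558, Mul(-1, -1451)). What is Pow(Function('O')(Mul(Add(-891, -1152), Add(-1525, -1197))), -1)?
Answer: Rational(1, 2009) ≈ 0.00049776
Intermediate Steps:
Function('O')(H) = 2009 (Function('O')(H) = Add(558, 1451) = 2009)
Pow(Function('O')(Mul(Add(-891, -1152), Add(-1525, -1197))), -1) = Pow(2009, -1) = Rational(1, 2009)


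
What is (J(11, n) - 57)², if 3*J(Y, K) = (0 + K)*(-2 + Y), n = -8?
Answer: 6561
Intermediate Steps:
J(Y, K) = K*(-2 + Y)/3 (J(Y, K) = ((0 + K)*(-2 + Y))/3 = (K*(-2 + Y))/3 = K*(-2 + Y)/3)
(J(11, n) - 57)² = ((⅓)*(-8)*(-2 + 11) - 57)² = ((⅓)*(-8)*9 - 57)² = (-24 - 57)² = (-81)² = 6561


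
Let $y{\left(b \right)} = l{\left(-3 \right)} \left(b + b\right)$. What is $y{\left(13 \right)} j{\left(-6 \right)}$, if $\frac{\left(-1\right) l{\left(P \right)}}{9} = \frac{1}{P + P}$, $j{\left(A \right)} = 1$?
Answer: $39$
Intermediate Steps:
$l{\left(P \right)} = - \frac{9}{2 P}$ ($l{\left(P \right)} = - \frac{9}{P + P} = - \frac{9}{2 P}$)
$y{\left(b \right)} = 3 b$ ($y{\left(b \right)} = - \frac{9}{2 \left(-3\right)} \left(b + b\right) = \left(- \frac{9}{2}\right) \left(- \frac{1}{3}\right) 2 b = \frac{3 \cdot 2 b}{2} = 3 b$)
$y{\left(13 \right)} j{\left(-6 \right)} = 3 \cdot 13 \cdot 1 = 39 \cdot 1 = 39$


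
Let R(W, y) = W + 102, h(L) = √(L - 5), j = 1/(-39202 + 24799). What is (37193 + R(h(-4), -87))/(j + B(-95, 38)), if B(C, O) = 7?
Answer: 107431977/20164 + 43209*I/100820 ≈ 5327.9 + 0.42858*I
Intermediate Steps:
j = -1/14403 (j = 1/(-14403) = -1/14403 ≈ -6.9430e-5)
h(L) = √(-5 + L)
R(W, y) = 102 + W
(37193 + R(h(-4), -87))/(j + B(-95, 38)) = (37193 + (102 + √(-5 - 4)))/(-1/14403 + 7) = (37193 + (102 + √(-9)))/(100820/14403) = (37193 + (102 + 3*I))*(14403/100820) = (37295 + 3*I)*(14403/100820) = 107431977/20164 + 43209*I/100820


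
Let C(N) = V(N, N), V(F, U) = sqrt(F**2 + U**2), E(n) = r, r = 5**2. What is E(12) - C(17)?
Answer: 25 - 17*sqrt(2) ≈ 0.95837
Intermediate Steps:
r = 25
E(n) = 25
C(N) = sqrt(2)*sqrt(N**2) (C(N) = sqrt(N**2 + N**2) = sqrt(2*N**2) = sqrt(2)*sqrt(N**2))
E(12) - C(17) = 25 - sqrt(2)*sqrt(17**2) = 25 - sqrt(2)*sqrt(289) = 25 - sqrt(2)*17 = 25 - 17*sqrt(2)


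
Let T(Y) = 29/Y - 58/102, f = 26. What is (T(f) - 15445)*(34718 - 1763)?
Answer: -17305046525/34 ≈ -5.0897e+8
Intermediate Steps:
T(Y) = -29/51 + 29/Y (T(Y) = 29/Y - 58*1/102 = 29/Y - 29/51 = -29/51 + 29/Y)
(T(f) - 15445)*(34718 - 1763) = ((-29/51 + 29/26) - 15445)*(34718 - 1763) = ((-29/51 + 29*(1/26)) - 15445)*32955 = ((-29/51 + 29/26) - 15445)*32955 = (725/1326 - 15445)*32955 = -20479345/1326*32955 = -17305046525/34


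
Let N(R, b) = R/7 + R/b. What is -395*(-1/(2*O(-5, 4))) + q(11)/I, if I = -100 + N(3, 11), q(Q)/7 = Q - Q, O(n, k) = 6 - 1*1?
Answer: 79/2 ≈ 39.500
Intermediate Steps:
O(n, k) = 5 (O(n, k) = 6 - 1 = 5)
N(R, b) = R/7 + R/b (N(R, b) = R*(⅐) + R/b = R/7 + R/b)
q(Q) = 0 (q(Q) = 7*(Q - Q) = 7*0 = 0)
I = -7646/77 (I = -100 + ((⅐)*3 + 3/11) = -100 + (3/7 + 3*(1/11)) = -100 + (3/7 + 3/11) = -100 + 54/77 = -7646/77 ≈ -99.299)
-395*(-1/(2*O(-5, 4))) + q(11)/I = -395/((-2*5)) + 0/(-7646/77) = -395/(-10) + 0*(-77/7646) = -395*(-⅒) + 0 = 79/2 + 0 = 79/2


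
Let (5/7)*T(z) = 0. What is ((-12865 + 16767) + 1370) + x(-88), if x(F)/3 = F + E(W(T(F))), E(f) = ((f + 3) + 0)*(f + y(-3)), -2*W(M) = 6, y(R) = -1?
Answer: 5008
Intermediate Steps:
T(z) = 0 (T(z) = (7/5)*0 = 0)
W(M) = -3 (W(M) = -½*6 = -3)
E(f) = (-1 + f)*(3 + f) (E(f) = ((f + 3) + 0)*(f - 1) = ((3 + f) + 0)*(-1 + f) = (3 + f)*(-1 + f) = (-1 + f)*(3 + f))
x(F) = 3*F (x(F) = 3*(F + (-3 + (-3)² + 2*(-3))) = 3*(F + (-3 + 9 - 6)) = 3*(F + 0) = 3*F)
((-12865 + 16767) + 1370) + x(-88) = ((-12865 + 16767) + 1370) + 3*(-88) = (3902 + 1370) - 264 = 5272 - 264 = 5008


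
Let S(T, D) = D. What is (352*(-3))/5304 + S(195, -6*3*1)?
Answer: -4022/221 ≈ -18.199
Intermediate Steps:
(352*(-3))/5304 + S(195, -6*3*1) = (352*(-3))/5304 - 6*3*1 = -1056*1/5304 - 18*1 = -44/221 - 18 = -4022/221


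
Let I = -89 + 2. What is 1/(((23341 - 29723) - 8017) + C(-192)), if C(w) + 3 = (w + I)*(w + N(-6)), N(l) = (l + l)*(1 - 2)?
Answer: 1/35818 ≈ 2.7919e-5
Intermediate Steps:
N(l) = -2*l (N(l) = (2*l)*(-1) = -2*l)
I = -87
C(w) = -3 + (-87 + w)*(12 + w) (C(w) = -3 + (w - 87)*(w - 2*(-6)) = -3 + (-87 + w)*(w + 12) = -3 + (-87 + w)*(12 + w))
1/(((23341 - 29723) - 8017) + C(-192)) = 1/(((23341 - 29723) - 8017) + (-1047 + (-192)² - 75*(-192))) = 1/((-6382 - 8017) + (-1047 + 36864 + 14400)) = 1/(-14399 + 50217) = 1/35818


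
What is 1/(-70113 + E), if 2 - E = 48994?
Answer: -1/119105 ≈ -8.3960e-6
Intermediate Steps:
E = -48992 (E = 2 - 1*48994 = 2 - 48994 = -48992)
1/(-70113 + E) = 1/(-70113 - 48992) = 1/(-119105) = -1/119105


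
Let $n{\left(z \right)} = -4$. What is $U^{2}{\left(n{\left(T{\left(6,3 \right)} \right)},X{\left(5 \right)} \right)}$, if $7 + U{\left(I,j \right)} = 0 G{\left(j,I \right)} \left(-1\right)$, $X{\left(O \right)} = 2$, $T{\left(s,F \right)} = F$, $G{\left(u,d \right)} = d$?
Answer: $49$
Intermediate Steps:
$U{\left(I,j \right)} = -7$ ($U{\left(I,j \right)} = -7 + 0 I \left(-1\right) = -7 + 0 \left(-1\right) = -7 + 0 = -7$)
$U^{2}{\left(n{\left(T{\left(6,3 \right)} \right)},X{\left(5 \right)} \right)} = \left(-7\right)^{2} = 49$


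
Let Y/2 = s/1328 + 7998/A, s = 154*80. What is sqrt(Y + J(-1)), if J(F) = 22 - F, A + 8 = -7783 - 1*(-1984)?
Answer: 5*sqrt(360534801487)/481981 ≈ 6.2289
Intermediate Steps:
A = -5807 (A = -8 + (-7783 - 1*(-1984)) = -8 + (-7783 + 1984) = -8 - 5799 = -5807)
s = 12320
Y = 7615112/481981 (Y = 2*(12320/1328 + 7998/(-5807)) = 2*(12320*(1/1328) + 7998*(-1/5807)) = 2*(770/83 - 7998/5807) = 2*(3807556/481981) = 7615112/481981 ≈ 15.800)
sqrt(Y + J(-1)) = sqrt(7615112/481981 + (22 - 1*(-1))) = sqrt(7615112/481981 + (22 + 1)) = sqrt(7615112/481981 + 23) = sqrt(18700675/481981) = 5*sqrt(360534801487)/481981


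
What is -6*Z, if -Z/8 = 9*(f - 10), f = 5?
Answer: -2160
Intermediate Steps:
Z = 360 (Z = -72*(5 - 10) = -72*(-5) = -8*(-45) = 360)
-6*Z = -6*360 = -2160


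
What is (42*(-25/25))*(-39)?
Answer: 1638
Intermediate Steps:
(42*(-25/25))*(-39) = (42*(-25*1/25))*(-39) = (42*(-1))*(-39) = -42*(-39) = 1638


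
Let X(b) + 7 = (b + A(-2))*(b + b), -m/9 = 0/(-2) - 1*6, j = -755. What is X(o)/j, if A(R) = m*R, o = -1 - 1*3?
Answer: -889/755 ≈ -1.1775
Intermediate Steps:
o = -4 (o = -1 - 3 = -4)
m = 54 (m = -9*(0/(-2) - 1*6) = -9*(0*(-½) - 6) = -9*(0 - 6) = -9*(-6) = 54)
A(R) = 54*R
X(b) = -7 + 2*b*(-108 + b) (X(b) = -7 + (b + 54*(-2))*(b + b) = -7 + (b - 108)*(2*b) = -7 + (-108 + b)*(2*b) = -7 + 2*b*(-108 + b))
X(o)/j = (-7 - 216*(-4) + 2*(-4)²)/(-755) = (-7 + 864 + 2*16)*(-1/755) = (-7 + 864 + 32)*(-1/755) = 889*(-1/755) = -889/755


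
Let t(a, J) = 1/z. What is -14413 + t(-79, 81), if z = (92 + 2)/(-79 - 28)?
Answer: -1354929/94 ≈ -14414.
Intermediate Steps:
z = -94/107 (z = 94/(-107) = 94*(-1/107) = -94/107 ≈ -0.87850)
t(a, J) = -107/94 (t(a, J) = 1/(-94/107) = -107/94)
-14413 + t(-79, 81) = -14413 - 107/94 = -1354929/94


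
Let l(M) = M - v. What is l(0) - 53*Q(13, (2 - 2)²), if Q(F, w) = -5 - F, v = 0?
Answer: 954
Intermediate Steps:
l(M) = M (l(M) = M - 1*0 = M + 0 = M)
l(0) - 53*Q(13, (2 - 2)²) = 0 - 53*(-5 - 1*13) = 0 - 53*(-5 - 13) = 0 - 53*(-18) = 0 + 954 = 954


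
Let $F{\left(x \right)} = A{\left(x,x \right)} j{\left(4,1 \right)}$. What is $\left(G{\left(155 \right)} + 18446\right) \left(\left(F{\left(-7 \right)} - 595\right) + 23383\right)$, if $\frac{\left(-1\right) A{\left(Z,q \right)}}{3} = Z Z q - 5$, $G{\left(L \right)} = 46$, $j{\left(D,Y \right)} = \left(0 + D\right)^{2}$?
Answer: $730286064$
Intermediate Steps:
$j{\left(D,Y \right)} = D^{2}$
$A{\left(Z,q \right)} = 15 - 3 q Z^{2}$ ($A{\left(Z,q \right)} = - 3 \left(Z Z q - 5\right) = - 3 \left(Z^{2} q - 5\right) = - 3 \left(q Z^{2} - 5\right) = - 3 \left(-5 + q Z^{2}\right) = 15 - 3 q Z^{2}$)
$F{\left(x \right)} = 240 - 48 x^{3}$ ($F{\left(x \right)} = \left(15 - 3 x x^{2}\right) 4^{2} = \left(15 - 3 x^{3}\right) 16 = 240 - 48 x^{3}$)
$\left(G{\left(155 \right)} + 18446\right) \left(\left(F{\left(-7 \right)} - 595\right) + 23383\right) = \left(46 + 18446\right) \left(\left(\left(240 - 48 \left(-7\right)^{3}\right) - 595\right) + 23383\right) = 18492 \left(\left(\left(240 - -16464\right) - 595\right) + 23383\right) = 18492 \left(\left(\left(240 + 16464\right) - 595\right) + 23383\right) = 18492 \left(\left(16704 - 595\right) + 23383\right) = 18492 \left(16109 + 23383\right) = 18492 \cdot 39492 = 730286064$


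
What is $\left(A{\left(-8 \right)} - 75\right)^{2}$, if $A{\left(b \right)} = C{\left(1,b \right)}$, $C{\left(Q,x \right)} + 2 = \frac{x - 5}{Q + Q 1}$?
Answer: $\frac{27889}{4} \approx 6972.3$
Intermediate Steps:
$C{\left(Q,x \right)} = -2 + \frac{-5 + x}{2 Q}$ ($C{\left(Q,x \right)} = -2 + \frac{x - 5}{Q + Q 1} = -2 + \frac{-5 + x}{Q + Q} = -2 + \frac{-5 + x}{2 Q}$)
$A{\left(b \right)} = - \frac{9}{2} + \frac{b}{2}$ ($A{\left(b \right)} = \frac{-5 + b - 4}{2 \cdot 1} = \frac{1}{2} \cdot 1 \left(-5 + b - 4\right) = \frac{1}{2} \cdot 1 \left(-9 + b\right) = - \frac{9}{2} + \frac{b}{2}$)
$\left(A{\left(-8 \right)} - 75\right)^{2} = \left(\left(- \frac{9}{2} + \frac{1}{2} \left(-8\right)\right) - 75\right)^{2} = \left(\left(- \frac{9}{2} - 4\right) - 75\right)^{2} = \left(- \frac{17}{2} - 75\right)^{2} = \left(- \frac{167}{2}\right)^{2} = \frac{27889}{4}$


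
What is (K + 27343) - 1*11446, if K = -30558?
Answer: -14661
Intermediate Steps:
(K + 27343) - 1*11446 = (-30558 + 27343) - 1*11446 = -3215 - 11446 = -14661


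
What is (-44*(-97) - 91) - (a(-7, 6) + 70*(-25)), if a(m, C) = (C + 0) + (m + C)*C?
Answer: 5927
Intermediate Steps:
a(m, C) = C + C*(C + m) (a(m, C) = C + (C + m)*C = C + C*(C + m))
(-44*(-97) - 91) - (a(-7, 6) + 70*(-25)) = (-44*(-97) - 91) - (6*(1 + 6 - 7) + 70*(-25)) = (4268 - 91) - (6*0 - 1750) = 4177 - (0 - 1750) = 4177 - 1*(-1750) = 4177 + 1750 = 5927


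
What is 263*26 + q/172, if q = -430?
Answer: 13671/2 ≈ 6835.5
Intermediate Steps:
263*26 + q/172 = 263*26 - 430/172 = 6838 - 430*1/172 = 6838 - 5/2 = 13671/2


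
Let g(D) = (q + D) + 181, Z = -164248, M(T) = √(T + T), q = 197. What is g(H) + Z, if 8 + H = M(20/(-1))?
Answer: -163878 + 2*I*√10 ≈ -1.6388e+5 + 6.3246*I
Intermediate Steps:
M(T) = √2*√T (M(T) = √(2*T) = √2*√T)
H = -8 + 2*I*√10 (H = -8 + √2*√(20/(-1)) = -8 + √2*√(20*(-1)) = -8 + √2*√(-20) = -8 + √2*(2*I*√5) = -8 + 2*I*√10 ≈ -8.0 + 6.3246*I)
g(D) = 378 + D (g(D) = (197 + D) + 181 = 378 + D)
g(H) + Z = (378 + (-8 + 2*I*√10)) - 164248 = (370 + 2*I*√10) - 164248 = -163878 + 2*I*√10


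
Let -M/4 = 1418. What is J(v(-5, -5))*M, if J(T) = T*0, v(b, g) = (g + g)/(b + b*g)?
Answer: 0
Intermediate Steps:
v(b, g) = 2*g/(b + b*g) (v(b, g) = (2*g)/(b + b*g) = 2*g/(b + b*g))
M = -5672 (M = -4*1418 = -5672)
J(T) = 0
J(v(-5, -5))*M = 0*(-5672) = 0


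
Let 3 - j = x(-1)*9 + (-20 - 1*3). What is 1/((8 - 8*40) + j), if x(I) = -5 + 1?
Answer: -1/250 ≈ -0.0040000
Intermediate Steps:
x(I) = -4
j = 62 (j = 3 - (-4*9 + (-20 - 1*3)) = 3 - (-36 + (-20 - 3)) = 3 - (-36 - 23) = 3 - 1*(-59) = 3 + 59 = 62)
1/((8 - 8*40) + j) = 1/((8 - 8*40) + 62) = 1/((8 - 320) + 62) = 1/(-312 + 62) = 1/(-250) = -1/250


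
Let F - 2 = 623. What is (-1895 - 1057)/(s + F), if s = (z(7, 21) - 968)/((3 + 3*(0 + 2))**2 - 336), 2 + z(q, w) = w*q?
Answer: -376380/80099 ≈ -4.6989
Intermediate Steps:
F = 625 (F = 2 + 623 = 625)
z(q, w) = -2 + q*w (z(q, w) = -2 + w*q = -2 + q*w)
s = 823/255 (s = ((-2 + 7*21) - 968)/((3 + 3*(0 + 2))**2 - 336) = ((-2 + 147) - 968)/((3 + 3*2)**2 - 336) = (145 - 968)/((3 + 6)**2 - 336) = -823/(9**2 - 336) = -823/(81 - 336) = -823/(-255) = -823*(-1/255) = 823/255 ≈ 3.2275)
(-1895 - 1057)/(s + F) = (-1895 - 1057)/(823/255 + 625) = -2952/160198/255 = -2952*255/160198 = -376380/80099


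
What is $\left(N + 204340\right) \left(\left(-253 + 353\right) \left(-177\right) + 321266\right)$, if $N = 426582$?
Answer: $191526467852$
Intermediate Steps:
$\left(N + 204340\right) \left(\left(-253 + 353\right) \left(-177\right) + 321266\right) = \left(426582 + 204340\right) \left(\left(-253 + 353\right) \left(-177\right) + 321266\right) = 630922 \left(100 \left(-177\right) + 321266\right) = 630922 \left(-17700 + 321266\right) = 630922 \cdot 303566 = 191526467852$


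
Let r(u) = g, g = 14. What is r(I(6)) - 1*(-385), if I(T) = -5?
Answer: 399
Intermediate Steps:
r(u) = 14
r(I(6)) - 1*(-385) = 14 - 1*(-385) = 14 + 385 = 399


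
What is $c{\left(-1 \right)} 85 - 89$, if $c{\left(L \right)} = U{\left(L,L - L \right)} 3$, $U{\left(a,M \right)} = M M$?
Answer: $-89$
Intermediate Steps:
$U{\left(a,M \right)} = M^{2}$
$c{\left(L \right)} = 0$ ($c{\left(L \right)} = \left(L - L\right)^{2} \cdot 3 = 0^{2} \cdot 3 = 0 \cdot 3 = 0$)
$c{\left(-1 \right)} 85 - 89 = 0 \cdot 85 - 89 = 0 - 89 = -89$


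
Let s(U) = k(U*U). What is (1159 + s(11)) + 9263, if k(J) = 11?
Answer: 10433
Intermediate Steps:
s(U) = 11
(1159 + s(11)) + 9263 = (1159 + 11) + 9263 = 1170 + 9263 = 10433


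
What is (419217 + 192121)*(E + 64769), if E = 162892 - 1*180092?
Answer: 29080737322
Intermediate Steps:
E = -17200 (E = 162892 - 180092 = -17200)
(419217 + 192121)*(E + 64769) = (419217 + 192121)*(-17200 + 64769) = 611338*47569 = 29080737322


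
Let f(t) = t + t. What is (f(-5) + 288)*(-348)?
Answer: -96744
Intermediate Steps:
f(t) = 2*t
(f(-5) + 288)*(-348) = (2*(-5) + 288)*(-348) = (-10 + 288)*(-348) = 278*(-348) = -96744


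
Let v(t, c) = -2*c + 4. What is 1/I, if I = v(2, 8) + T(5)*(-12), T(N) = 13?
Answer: -1/168 ≈ -0.0059524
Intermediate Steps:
v(t, c) = 4 - 2*c
I = -168 (I = (4 - 2*8) + 13*(-12) = (4 - 16) - 156 = -12 - 156 = -168)
1/I = 1/(-168) = -1/168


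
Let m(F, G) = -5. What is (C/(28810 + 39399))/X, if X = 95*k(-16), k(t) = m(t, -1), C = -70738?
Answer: 70738/32399275 ≈ 0.0021833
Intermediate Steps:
k(t) = -5
X = -475 (X = 95*(-5) = -475)
(C/(28810 + 39399))/X = -70738/(28810 + 39399)/(-475) = -70738/68209*(-1/475) = 70738/32399275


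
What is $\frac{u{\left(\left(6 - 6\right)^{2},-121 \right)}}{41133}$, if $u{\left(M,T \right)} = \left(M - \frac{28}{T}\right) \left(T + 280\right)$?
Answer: $\frac{1484}{1659031} \approx 0.0008945$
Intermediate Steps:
$u{\left(M,T \right)} = \left(280 + T\right) \left(M - \frac{28}{T}\right)$ ($u{\left(M,T \right)} = \left(M - \frac{28}{T}\right) \left(280 + T\right) = \left(280 + T\right) \left(M - \frac{28}{T}\right)$)
$\frac{u{\left(\left(6 - 6\right)^{2},-121 \right)}}{41133} = \frac{-28 - \frac{7840}{-121} + 280 \left(6 - 6\right)^{2} + \left(6 - 6\right)^{2} \left(-121\right)}{41133} = \left(-28 - - \frac{7840}{121} + 280 \cdot 0^{2} + 0^{2} \left(-121\right)\right) \frac{1}{41133} = \left(-28 + \frac{7840}{121} + 280 \cdot 0 + 0 \left(-121\right)\right) \frac{1}{41133} = \left(-28 + \frac{7840}{121} + 0 + 0\right) \frac{1}{41133} = \frac{4452}{121} \cdot \frac{1}{41133} = \frac{1484}{1659031}$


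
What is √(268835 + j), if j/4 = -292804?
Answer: I*√902381 ≈ 949.94*I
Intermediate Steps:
j = -1171216 (j = 4*(-292804) = -1171216)
√(268835 + j) = √(268835 - 1171216) = √(-902381) = I*√902381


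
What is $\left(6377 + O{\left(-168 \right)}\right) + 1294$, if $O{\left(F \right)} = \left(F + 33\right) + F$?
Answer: $7368$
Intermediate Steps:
$O{\left(F \right)} = 33 + 2 F$ ($O{\left(F \right)} = \left(33 + F\right) + F = 33 + 2 F$)
$\left(6377 + O{\left(-168 \right)}\right) + 1294 = \left(6377 + \left(33 + 2 \left(-168\right)\right)\right) + 1294 = \left(6377 + \left(33 - 336\right)\right) + 1294 = \left(6377 - 303\right) + 1294 = 6074 + 1294 = 7368$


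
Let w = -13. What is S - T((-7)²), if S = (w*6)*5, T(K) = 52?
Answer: -442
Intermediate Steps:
S = -390 (S = -13*6*5 = -78*5 = -390)
S - T((-7)²) = -390 - 1*52 = -390 - 52 = -442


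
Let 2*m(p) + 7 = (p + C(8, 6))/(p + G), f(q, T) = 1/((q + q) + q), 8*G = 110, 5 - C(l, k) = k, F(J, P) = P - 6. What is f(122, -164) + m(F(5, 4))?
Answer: -31178/8601 ≈ -3.6249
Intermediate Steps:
F(J, P) = -6 + P
C(l, k) = 5 - k
G = 55/4 (G = (⅛)*110 = 55/4 ≈ 13.750)
f(q, T) = 1/(3*q) (f(q, T) = 1/(2*q + q) = 1/(3*q))
m(p) = -7/2 + (-1 + p)/(2*(55/4 + p)) (m(p) = -7/2 + ((p + (5 - 1*6))/(p + 55/4))/2 = -7/2 + ((p + (5 - 6))/(55/4 + p))/2 = -7/2 + ((p - 1)/(55/4 + p))/2 = -7/2 + ((-1 + p)/(55/4 + p))/2 = -7/2 + (-1 + p)/(2*(55/4 + p)))
f(122, -164) + m(F(5, 4)) = (⅓)/122 + (-389 - 24*(-6 + 4))/(2*(55 + 4*(-6 + 4))) = (⅓)*(1/122) + (-389 - 24*(-2))/(2*(55 + 4*(-2))) = 1/366 + (-389 + 48)/(2*(55 - 8)) = 1/366 + (½)*(-341)/47 = 1/366 + (½)*(1/47)*(-341) = 1/366 - 341/94 = -31178/8601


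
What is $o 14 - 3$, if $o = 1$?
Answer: $11$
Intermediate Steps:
$o 14 - 3 = 1 \cdot 14 - 3 = 14 - 3 = 11$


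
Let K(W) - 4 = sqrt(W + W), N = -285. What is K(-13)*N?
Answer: -1140 - 285*I*sqrt(26) ≈ -1140.0 - 1453.2*I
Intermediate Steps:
K(W) = 4 + sqrt(2)*sqrt(W) (K(W) = 4 + sqrt(W + W) = 4 + sqrt(2*W) = 4 + sqrt(2)*sqrt(W))
K(-13)*N = (4 + sqrt(2)*sqrt(-13))*(-285) = (4 + sqrt(2)*(I*sqrt(13)))*(-285) = (4 + I*sqrt(26))*(-285) = -1140 - 285*I*sqrt(26)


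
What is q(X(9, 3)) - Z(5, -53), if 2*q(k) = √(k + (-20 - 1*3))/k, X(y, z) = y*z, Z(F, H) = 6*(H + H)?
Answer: 17173/27 ≈ 636.04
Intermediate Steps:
Z(F, H) = 12*H (Z(F, H) = 6*(2*H) = 12*H)
q(k) = √(-23 + k)/(2*k) (q(k) = (√(k + (-20 - 1*3))/k)/2 = (√(k + (-20 - 3))/k)/2 = (√(k - 23)/k)/2 = (√(-23 + k)/k)/2 = √(-23 + k)/(2*k))
q(X(9, 3)) - Z(5, -53) = √(-23 + 9*3)/(2*((9*3))) - 12*(-53) = (½)*√(-23 + 27)/27 - 1*(-636) = (½)*(1/27)*√4 + 636 = (½)*(1/27)*2 + 636 = 1/27 + 636 = 17173/27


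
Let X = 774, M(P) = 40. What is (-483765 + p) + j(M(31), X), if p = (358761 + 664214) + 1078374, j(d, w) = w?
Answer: 1618358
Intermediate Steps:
p = 2101349 (p = 1022975 + 1078374 = 2101349)
(-483765 + p) + j(M(31), X) = (-483765 + 2101349) + 774 = 1617584 + 774 = 1618358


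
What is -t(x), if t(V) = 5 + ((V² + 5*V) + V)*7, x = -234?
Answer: -373469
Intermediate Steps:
t(V) = 5 + 7*V² + 42*V (t(V) = 5 + (V² + 6*V)*7 = 5 + (7*V² + 42*V) = 5 + 7*V² + 42*V)
-t(x) = -(5 + 7*(-234)² + 42*(-234)) = -(5 + 7*54756 - 9828) = -(5 + 383292 - 9828) = -1*373469 = -373469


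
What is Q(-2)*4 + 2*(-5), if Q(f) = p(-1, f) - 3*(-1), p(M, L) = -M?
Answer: 6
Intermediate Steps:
Q(f) = 4 (Q(f) = -1*(-1) - 3*(-1) = 1 + 3 = 4)
Q(-2)*4 + 2*(-5) = 4*4 + 2*(-5) = 16 - 10 = 6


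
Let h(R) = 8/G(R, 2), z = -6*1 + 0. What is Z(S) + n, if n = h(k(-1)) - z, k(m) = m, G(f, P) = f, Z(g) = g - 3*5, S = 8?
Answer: -9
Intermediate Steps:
Z(g) = -15 + g (Z(g) = g - 15 = -15 + g)
z = -6 (z = -6 + 0 = -6)
h(R) = 8/R
n = -2 (n = 8/(-1) - 1*(-6) = 8*(-1) + 6 = -8 + 6 = -2)
Z(S) + n = (-15 + 8) - 2 = -7 - 2 = -9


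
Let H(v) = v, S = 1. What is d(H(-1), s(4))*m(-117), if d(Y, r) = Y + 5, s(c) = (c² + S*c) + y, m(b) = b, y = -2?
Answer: -468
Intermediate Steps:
s(c) = -2 + c + c² (s(c) = (c² + 1*c) - 2 = (c² + c) - 2 = (c + c²) - 2 = -2 + c + c²)
d(Y, r) = 5 + Y
d(H(-1), s(4))*m(-117) = (5 - 1)*(-117) = 4*(-117) = -468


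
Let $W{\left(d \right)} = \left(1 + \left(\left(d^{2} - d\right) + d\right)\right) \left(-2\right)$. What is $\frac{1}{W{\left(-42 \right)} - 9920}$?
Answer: $- \frac{1}{13450} \approx -7.4349 \cdot 10^{-5}$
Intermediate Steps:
$W{\left(d \right)} = -2 - 2 d^{2}$ ($W{\left(d \right)} = \left(1 + d^{2}\right) \left(-2\right) = -2 - 2 d^{2}$)
$\frac{1}{W{\left(-42 \right)} - 9920} = \frac{1}{\left(-2 - 2 \left(-42\right)^{2}\right) - 9920} = \frac{1}{\left(-2 - 3528\right) - 9920} = \frac{1}{-3530 - 9920} = \frac{1}{-13450} = - \frac{1}{13450}$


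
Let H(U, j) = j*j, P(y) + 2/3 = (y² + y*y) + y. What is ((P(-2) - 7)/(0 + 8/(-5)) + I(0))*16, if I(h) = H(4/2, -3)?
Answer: 482/3 ≈ 160.67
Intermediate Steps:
P(y) = -⅔ + y + 2*y² (P(y) = -⅔ + ((y² + y*y) + y) = -⅔ + ((y² + y²) + y) = -⅔ + (2*y² + y) = -⅔ + (y + 2*y²) = -⅔ + y + 2*y²)
H(U, j) = j²
I(h) = 9 (I(h) = (-3)² = 9)
((P(-2) - 7)/(0 + 8/(-5)) + I(0))*16 = (((-⅔ - 2 + 2*(-2)²) - 7)/(0 + 8/(-5)) + 9)*16 = (((-⅔ - 2 + 2*4) - 7)/(0 + 8*(-⅕)) + 9)*16 = (((-⅔ - 2 + 8) - 7)/(0 - 8/5) + 9)*16 = ((16/3 - 7)/(-8/5) + 9)*16 = (-5/3*(-5/8) + 9)*16 = (25/24 + 9)*16 = (241/24)*16 = 482/3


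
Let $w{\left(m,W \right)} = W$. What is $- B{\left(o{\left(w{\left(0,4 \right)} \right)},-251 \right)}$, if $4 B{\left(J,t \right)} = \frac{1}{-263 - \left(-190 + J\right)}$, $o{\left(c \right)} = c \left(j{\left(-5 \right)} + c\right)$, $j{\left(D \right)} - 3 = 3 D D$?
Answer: $\frac{1}{1604} \approx 0.00062344$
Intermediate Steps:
$j{\left(D \right)} = 3 + 3 D^{2}$ ($j{\left(D \right)} = 3 + 3 D D = 3 + 3 D^{2}$)
$o{\left(c \right)} = c \left(78 + c\right)$ ($o{\left(c \right)} = c \left(\left(3 + 3 \left(-5\right)^{2}\right) + c\right) = c \left(\left(3 + 3 \cdot 25\right) + c\right) = c \left(\left(3 + 75\right) + c\right) = c \left(78 + c\right)$)
$B{\left(J,t \right)} = \frac{1}{4 \left(-73 - J\right)}$ ($B{\left(J,t \right)} = \frac{1}{4 \left(-263 - \left(-190 + J\right)\right)} = \frac{1}{4 \left(-73 - J\right)}$)
$- B{\left(o{\left(w{\left(0,4 \right)} \right)},-251 \right)} = - \frac{-1}{292 + 4 \cdot 4 \left(78 + 4\right)} = - \frac{-1}{292 + 4 \cdot 4 \cdot 82} = - \frac{-1}{292 + 4 \cdot 328} = - \frac{-1}{292 + 1312} = - \frac{-1}{1604} = \left(-1\right) \left(- \frac{1}{1604}\right) = \frac{1}{1604}$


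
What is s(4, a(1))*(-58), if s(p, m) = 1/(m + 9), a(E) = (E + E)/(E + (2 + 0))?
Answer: -6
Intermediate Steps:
a(E) = 2*E/(2 + E) (a(E) = (2*E)/(E + 2) = (2*E)/(2 + E) = 2*E/(2 + E))
s(p, m) = 1/(9 + m)
s(4, a(1))*(-58) = -58/(9 + 2*1/(2 + 1)) = -58/(9 + 2*1/3) = -58/(9 + 2*1*(⅓)) = -58/(9 + ⅔) = -58/(29/3) = (3/29)*(-58) = -6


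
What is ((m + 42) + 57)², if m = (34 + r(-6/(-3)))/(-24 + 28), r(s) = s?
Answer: 11664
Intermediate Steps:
m = 9 (m = (34 - 6/(-3))/(-24 + 28) = (34 - 6*(-⅓))/4 = (34 + 2)*(¼) = 36*(¼) = 9)
((m + 42) + 57)² = ((9 + 42) + 57)² = (51 + 57)² = 108² = 11664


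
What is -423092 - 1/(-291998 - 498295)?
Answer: -334366645955/790293 ≈ -4.2309e+5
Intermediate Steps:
-423092 - 1/(-291998 - 498295) = -423092 - 1/(-790293) = -423092 - 1*(-1/790293) = -423092 + 1/790293 = -334366645955/790293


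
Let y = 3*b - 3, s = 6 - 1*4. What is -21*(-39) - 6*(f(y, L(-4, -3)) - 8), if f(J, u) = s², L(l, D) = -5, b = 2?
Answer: 843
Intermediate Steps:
s = 2 (s = 6 - 4 = 2)
y = 3 (y = 3*2 - 3 = 6 - 3 = 3)
f(J, u) = 4 (f(J, u) = 2² = 4)
-21*(-39) - 6*(f(y, L(-4, -3)) - 8) = -21*(-39) - 6*(4 - 8) = 819 - 6*(-4) = 819 + 24 = 843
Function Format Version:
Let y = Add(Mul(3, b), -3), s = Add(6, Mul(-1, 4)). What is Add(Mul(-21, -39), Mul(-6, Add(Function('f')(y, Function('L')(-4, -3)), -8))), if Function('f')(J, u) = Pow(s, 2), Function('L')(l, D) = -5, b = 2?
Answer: 843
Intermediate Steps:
s = 2 (s = Add(6, -4) = 2)
y = 3 (y = Add(Mul(3, 2), -3) = Add(6, -3) = 3)
Function('f')(J, u) = 4 (Function('f')(J, u) = Pow(2, 2) = 4)
Add(Mul(-21, -39), Mul(-6, Add(Function('f')(y, Function('L')(-4, -3)), -8))) = Add(Mul(-21, -39), Mul(-6, Add(4, -8))) = Add(819, Mul(-6, -4)) = Add(819, 24) = 843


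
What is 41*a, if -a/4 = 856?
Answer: -140384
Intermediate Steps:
a = -3424 (a = -4*856 = -3424)
41*a = 41*(-3424) = -140384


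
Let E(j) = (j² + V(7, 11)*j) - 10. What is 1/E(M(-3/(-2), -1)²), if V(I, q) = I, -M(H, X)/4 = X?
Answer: 1/358 ≈ 0.0027933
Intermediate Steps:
M(H, X) = -4*X
E(j) = -10 + j² + 7*j (E(j) = (j² + 7*j) - 10 = -10 + j² + 7*j)
1/E(M(-3/(-2), -1)²) = 1/(-10 + ((-4*(-1))²)² + 7*(-4*(-1))²) = 1/(-10 + (4²)² + 7*4²) = 1/(-10 + 16² + 7*16) = 1/(-10 + 256 + 112) = 1/358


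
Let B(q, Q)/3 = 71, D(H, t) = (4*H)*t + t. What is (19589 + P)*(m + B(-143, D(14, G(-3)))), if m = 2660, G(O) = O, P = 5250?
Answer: 71362447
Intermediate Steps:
D(H, t) = t + 4*H*t (D(H, t) = 4*H*t + t = t + 4*H*t)
B(q, Q) = 213 (B(q, Q) = 3*71 = 213)
(19589 + P)*(m + B(-143, D(14, G(-3)))) = (19589 + 5250)*(2660 + 213) = 24839*2873 = 71362447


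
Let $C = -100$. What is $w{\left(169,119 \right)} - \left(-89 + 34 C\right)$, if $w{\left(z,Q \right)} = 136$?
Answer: $3625$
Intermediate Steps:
$w{\left(169,119 \right)} - \left(-89 + 34 C\right) = 136 + \left(\left(-34\right) \left(-100\right) + 89\right) = 136 + \left(3400 + 89\right) = 136 + 3489 = 3625$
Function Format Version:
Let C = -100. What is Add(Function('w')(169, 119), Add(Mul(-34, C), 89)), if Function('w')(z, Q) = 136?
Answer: 3625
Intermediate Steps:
Add(Function('w')(169, 119), Add(Mul(-34, C), 89)) = Add(136, Add(Mul(-34, -100), 89)) = Add(136, Add(3400, 89)) = Add(136, 3489) = 3625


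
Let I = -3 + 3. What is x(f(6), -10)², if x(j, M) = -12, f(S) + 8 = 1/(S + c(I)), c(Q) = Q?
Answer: 144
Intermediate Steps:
I = 0
f(S) = -8 + 1/S (f(S) = -8 + 1/(S + 0) = -8 + 1/S)
x(f(6), -10)² = (-12)² = 144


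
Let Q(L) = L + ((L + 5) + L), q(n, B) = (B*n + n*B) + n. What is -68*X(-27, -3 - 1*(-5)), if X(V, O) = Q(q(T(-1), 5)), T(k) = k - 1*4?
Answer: 10880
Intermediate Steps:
T(k) = -4 + k (T(k) = k - 4 = -4 + k)
q(n, B) = n + 2*B*n (q(n, B) = (B*n + B*n) + n = 2*B*n + n = n + 2*B*n)
Q(L) = 5 + 3*L (Q(L) = L + ((5 + L) + L) = L + (5 + 2*L) = 5 + 3*L)
X(V, O) = -160 (X(V, O) = 5 + 3*((-4 - 1)*(1 + 2*5)) = 5 + 3*(-5*(1 + 10)) = 5 + 3*(-5*11) = 5 + 3*(-55) = 5 - 165 = -160)
-68*X(-27, -3 - 1*(-5)) = -68*(-160) = 10880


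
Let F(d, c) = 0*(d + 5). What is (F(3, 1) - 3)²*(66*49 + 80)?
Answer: 29826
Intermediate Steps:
F(d, c) = 0 (F(d, c) = 0*(5 + d) = 0)
(F(3, 1) - 3)²*(66*49 + 80) = (0 - 3)²*(66*49 + 80) = (-3)²*(3234 + 80) = 9*3314 = 29826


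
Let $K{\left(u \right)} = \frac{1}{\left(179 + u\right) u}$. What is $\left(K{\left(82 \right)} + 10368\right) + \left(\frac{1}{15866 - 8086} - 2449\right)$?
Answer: $\frac{659286698411}{83253780} \approx 7919.0$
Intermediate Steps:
$K{\left(u \right)} = \frac{1}{u \left(179 + u\right)}$
$\left(K{\left(82 \right)} + 10368\right) + \left(\frac{1}{15866 - 8086} - 2449\right) = \left(\frac{1}{82 \left(179 + 82\right)} + 10368\right) + \left(\frac{1}{15866 - 8086} - 2449\right) = \left(\frac{1}{82 \cdot 261} + 10368\right) - \left(2449 - \frac{1}{7780}\right) = \left(\frac{1}{82} \cdot \frac{1}{261} + 10368\right) + \left(\frac{1}{7780} - 2449\right) = \left(\frac{1}{21402} + 10368\right) - \frac{19053219}{7780} = \frac{221895937}{21402} - \frac{19053219}{7780} = \frac{659286698411}{83253780}$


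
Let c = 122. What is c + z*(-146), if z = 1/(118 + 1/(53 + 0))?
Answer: 755372/6255 ≈ 120.76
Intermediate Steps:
z = 53/6255 (z = 1/(118 + 1/53) = 1/(6255/53) = 53/6255 ≈ 0.0084732)
c + z*(-146) = 122 + (53/6255)*(-146) = 122 - 7738/6255 = 755372/6255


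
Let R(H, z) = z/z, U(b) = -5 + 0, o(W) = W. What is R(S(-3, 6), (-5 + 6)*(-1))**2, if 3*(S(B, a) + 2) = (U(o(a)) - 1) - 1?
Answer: 1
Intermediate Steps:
U(b) = -5
S(B, a) = -13/3 (S(B, a) = -2 + ((-5 - 1) - 1)/3 = -2 + (-6 - 1)/3 = -2 + (1/3)*(-7) = -2 - 7/3 = -13/3)
R(H, z) = 1
R(S(-3, 6), (-5 + 6)*(-1))**2 = 1**2 = 1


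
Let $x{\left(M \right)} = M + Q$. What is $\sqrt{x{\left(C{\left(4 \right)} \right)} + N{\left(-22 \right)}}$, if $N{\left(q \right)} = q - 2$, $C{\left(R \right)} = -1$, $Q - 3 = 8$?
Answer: $i \sqrt{14} \approx 3.7417 i$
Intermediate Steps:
$Q = 11$ ($Q = 3 + 8 = 11$)
$x{\left(M \right)} = 11 + M$ ($x{\left(M \right)} = M + 11 = 11 + M$)
$N{\left(q \right)} = -2 + q$ ($N{\left(q \right)} = q - 2 = -2 + q$)
$\sqrt{x{\left(C{\left(4 \right)} \right)} + N{\left(-22 \right)}} = \sqrt{\left(11 - 1\right) - 24} = \sqrt{10 - 24} = \sqrt{-14} = i \sqrt{14}$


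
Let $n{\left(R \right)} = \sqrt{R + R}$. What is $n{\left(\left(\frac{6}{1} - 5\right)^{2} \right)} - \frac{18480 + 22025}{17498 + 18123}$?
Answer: $- \frac{40505}{35621} + \sqrt{2} \approx 0.2771$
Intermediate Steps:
$n{\left(R \right)} = \sqrt{2} \sqrt{R}$ ($n{\left(R \right)} = \sqrt{2 R} = \sqrt{2} \sqrt{R}$)
$n{\left(\left(\frac{6}{1} - 5\right)^{2} \right)} - \frac{18480 + 22025}{17498 + 18123} = \sqrt{2} \sqrt{\left(\frac{6}{1} - 5\right)^{2}} - \frac{18480 + 22025}{17498 + 18123} = \sqrt{2} \sqrt{\left(6 \cdot 1 - 5\right)^{2}} - \frac{40505}{35621} = \sqrt{2} \sqrt{\left(6 - 5\right)^{2}} - 40505 \cdot \frac{1}{35621} = \sqrt{2} \sqrt{1^{2}} - \frac{40505}{35621} = \sqrt{2} \sqrt{1} - \frac{40505}{35621} = \sqrt{2} \cdot 1 - \frac{40505}{35621} = \sqrt{2} - \frac{40505}{35621} = - \frac{40505}{35621} + \sqrt{2}$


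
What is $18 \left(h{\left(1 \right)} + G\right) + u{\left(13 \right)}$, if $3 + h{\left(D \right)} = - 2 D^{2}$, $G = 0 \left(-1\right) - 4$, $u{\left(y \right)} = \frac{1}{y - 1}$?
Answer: $- \frac{1943}{12} \approx -161.92$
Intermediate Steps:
$u{\left(y \right)} = \frac{1}{-1 + y}$
$G = -4$ ($G = 0 - 4 = -4$)
$h{\left(D \right)} = -3 - 2 D^{2}$
$18 \left(h{\left(1 \right)} + G\right) + u{\left(13 \right)} = 18 \left(\left(-3 - 2 \cdot 1^{2}\right) - 4\right) + \frac{1}{-1 + 13} = 18 \left(\left(-3 - 2\right) - 4\right) + \frac{1}{12} = 18 \left(-5 - 4\right) + \frac{1}{12} = 18 \left(-9\right) + \frac{1}{12} = -162 + \frac{1}{12} = - \frac{1943}{12}$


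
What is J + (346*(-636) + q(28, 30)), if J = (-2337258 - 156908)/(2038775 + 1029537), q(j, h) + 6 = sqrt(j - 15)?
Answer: -337610684755/1534156 + sqrt(13) ≈ -2.2006e+5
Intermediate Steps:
q(j, h) = -6 + sqrt(-15 + j) (q(j, h) = -6 + sqrt(j - 15) = -6 + sqrt(-15 + j))
J = -1247083/1534156 (J = -2494166/3068312 = -2494166*1/3068312 = -1247083/1534156 ≈ -0.81288)
J + (346*(-636) + q(28, 30)) = -1247083/1534156 + (346*(-636) + (-6 + sqrt(-15 + 28))) = -1247083/1534156 + (-220056 + (-6 + sqrt(13))) = -1247083/1534156 + (-220062 + sqrt(13)) = -337610684755/1534156 + sqrt(13)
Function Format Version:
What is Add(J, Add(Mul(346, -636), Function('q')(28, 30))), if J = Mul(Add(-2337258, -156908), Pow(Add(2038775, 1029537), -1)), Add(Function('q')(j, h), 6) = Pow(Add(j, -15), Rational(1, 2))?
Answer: Add(Rational(-337610684755, 1534156), Pow(13, Rational(1, 2))) ≈ -2.2006e+5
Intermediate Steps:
Function('q')(j, h) = Add(-6, Pow(Add(-15, j), Rational(1, 2))) (Function('q')(j, h) = Add(-6, Pow(Add(j, -15), Rational(1, 2))) = Add(-6, Pow(Add(-15, j), Rational(1, 2))))
J = Rational(-1247083, 1534156) (J = Mul(-2494166, Pow(3068312, -1)) = Mul(-2494166, Rational(1, 3068312)) = Rational(-1247083, 1534156) ≈ -0.81288)
Add(J, Add(Mul(346, -636), Function('q')(28, 30))) = Add(Rational(-1247083, 1534156), Add(Mul(346, -636), Add(-6, Pow(Add(-15, 28), Rational(1, 2))))) = Add(Rational(-1247083, 1534156), Add(-220056, Add(-6, Pow(13, Rational(1, 2))))) = Add(Rational(-1247083, 1534156), Add(-220062, Pow(13, Rational(1, 2)))) = Add(Rational(-337610684755, 1534156), Pow(13, Rational(1, 2)))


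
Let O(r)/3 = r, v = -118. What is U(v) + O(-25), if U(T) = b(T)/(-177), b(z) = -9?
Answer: -4422/59 ≈ -74.949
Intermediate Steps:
U(T) = 3/59 (U(T) = -9/(-177) = -9*(-1/177) = 3/59)
O(r) = 3*r
U(v) + O(-25) = 3/59 + 3*(-25) = 3/59 - 75 = -4422/59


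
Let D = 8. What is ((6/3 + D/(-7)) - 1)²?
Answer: 1/49 ≈ 0.020408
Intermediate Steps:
((6/3 + D/(-7)) - 1)² = ((6/3 + 8/(-7)) - 1)² = ((6*(⅓) + 8*(-⅐)) - 1)² = ((2 - 8/7) - 1)² = (6/7 - 1)² = (-⅐)² = 1/49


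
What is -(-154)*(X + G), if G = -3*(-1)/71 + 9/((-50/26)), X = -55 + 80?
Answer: 5566022/1775 ≈ 3135.8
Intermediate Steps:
X = 25
G = -8232/1775 (G = 3*(1/71) + 9/((-50*1/26)) = 3/71 + 9/(-25/13) = 3/71 + 9*(-13/25) = 3/71 - 117/25 = -8232/1775 ≈ -4.6377)
-(-154)*(X + G) = -(-154)*(25 - 8232/1775) = -(-154)*36143/1775 = -1*(-5566022/1775) = 5566022/1775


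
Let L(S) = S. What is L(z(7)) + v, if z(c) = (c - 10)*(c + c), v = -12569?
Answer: -12611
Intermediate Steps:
z(c) = 2*c*(-10 + c) (z(c) = (-10 + c)*(2*c) = 2*c*(-10 + c))
L(z(7)) + v = 2*7*(-10 + 7) - 12569 = 2*7*(-3) - 12569 = -42 - 12569 = -12611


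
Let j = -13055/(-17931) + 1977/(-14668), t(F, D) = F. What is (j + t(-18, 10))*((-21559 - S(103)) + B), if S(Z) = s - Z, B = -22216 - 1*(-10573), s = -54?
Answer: 50428577698865/87670636 ≈ 5.7521e+5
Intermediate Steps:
B = -11643 (B = -22216 + 10573 = -11643)
S(Z) = -54 - Z
j = 156041153/263011908 (j = -13055*(-1/17931) + 1977*(-1/14668) = 13055/17931 - 1977/14668 = 156041153/263011908 ≈ 0.59329)
(j + t(-18, 10))*((-21559 - S(103)) + B) = (156041153/263011908 - 18)*((-21559 - (-54 - 1*103)) - 11643) = -4578173191*((-21559 - (-54 - 103)) - 11643)/263011908 = -4578173191*((-21559 - 1*(-157)) - 11643)/263011908 = -4578173191*((-21559 + 157) - 11643)/263011908 = -4578173191*(-21402 - 11643)/263011908 = -4578173191/263011908*(-33045) = 50428577698865/87670636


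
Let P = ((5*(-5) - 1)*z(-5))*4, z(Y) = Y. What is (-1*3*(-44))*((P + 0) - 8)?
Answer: 67584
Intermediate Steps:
P = 520 (P = ((5*(-5) - 1)*(-5))*4 = ((-25 - 1)*(-5))*4 = -26*(-5)*4 = 130*4 = 520)
(-1*3*(-44))*((P + 0) - 8) = (-1*3*(-44))*((520 + 0) - 8) = (-3*(-44))*(520 - 8) = 132*512 = 67584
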